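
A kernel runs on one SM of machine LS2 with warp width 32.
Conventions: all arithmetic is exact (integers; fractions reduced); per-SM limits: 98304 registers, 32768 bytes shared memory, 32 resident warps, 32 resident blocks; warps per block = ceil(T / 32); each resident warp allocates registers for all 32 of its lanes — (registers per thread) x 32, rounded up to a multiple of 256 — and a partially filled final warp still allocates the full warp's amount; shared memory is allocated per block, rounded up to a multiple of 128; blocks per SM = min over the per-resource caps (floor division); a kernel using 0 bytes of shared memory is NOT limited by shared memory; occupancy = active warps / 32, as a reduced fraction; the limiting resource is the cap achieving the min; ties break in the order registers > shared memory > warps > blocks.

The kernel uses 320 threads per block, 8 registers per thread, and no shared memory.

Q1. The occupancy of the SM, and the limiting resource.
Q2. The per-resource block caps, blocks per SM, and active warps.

Answer: occupancy 15/16, limited by warps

registers: 38 blocks
shared memory: no limit (kernel uses none)
warps: 3 blocks
blocks: 32 blocks

Answer: 3 blocks, 30 active warps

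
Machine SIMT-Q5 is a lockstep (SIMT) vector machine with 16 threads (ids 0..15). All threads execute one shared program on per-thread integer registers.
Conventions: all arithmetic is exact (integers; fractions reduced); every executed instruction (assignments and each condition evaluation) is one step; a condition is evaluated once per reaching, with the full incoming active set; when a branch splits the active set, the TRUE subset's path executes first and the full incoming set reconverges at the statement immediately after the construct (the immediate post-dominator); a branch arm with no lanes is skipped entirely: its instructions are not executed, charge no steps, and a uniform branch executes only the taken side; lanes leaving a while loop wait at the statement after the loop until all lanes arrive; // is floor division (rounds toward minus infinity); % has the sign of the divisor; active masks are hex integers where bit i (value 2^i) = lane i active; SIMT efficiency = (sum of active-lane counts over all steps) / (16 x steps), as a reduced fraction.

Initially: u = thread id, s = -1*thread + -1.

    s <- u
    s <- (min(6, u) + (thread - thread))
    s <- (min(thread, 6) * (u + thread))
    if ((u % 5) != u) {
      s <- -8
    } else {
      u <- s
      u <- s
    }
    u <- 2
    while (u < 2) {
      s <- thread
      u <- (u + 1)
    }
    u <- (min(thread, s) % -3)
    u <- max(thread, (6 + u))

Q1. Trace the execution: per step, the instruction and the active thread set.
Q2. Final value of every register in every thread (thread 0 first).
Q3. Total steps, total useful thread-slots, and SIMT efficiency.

step 0: s <- u                       0xffff
step 1: s <- (min(6, u) + (thread - thread)) 0xffff
step 2: s <- (min(thread, 6) * (u + thread)) 0xffff
step 3: eval ((u % 5) != u)          0xffff
step 4: s <- -8                      0xffe0
step 5: u <- s                       0x001f
step 6: u <- s                       0x001f
step 7: u <- 2                       0xffff
step 8: eval (u < 2)                 0xffff
step 9: u <- (min(thread, s) % -3)   0xffff
step 10: u <- max(thread, (6 + u))    0xffff

Answer: 11 steps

u: 6,4,5,6,4,5,6,7,8,9,10,11,12,13,14,15
s: 0,2,8,18,32,-8,-8,-8,-8,-8,-8,-8,-8,-8,-8,-8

steps = 11; useful = 149; efficiency = 149/176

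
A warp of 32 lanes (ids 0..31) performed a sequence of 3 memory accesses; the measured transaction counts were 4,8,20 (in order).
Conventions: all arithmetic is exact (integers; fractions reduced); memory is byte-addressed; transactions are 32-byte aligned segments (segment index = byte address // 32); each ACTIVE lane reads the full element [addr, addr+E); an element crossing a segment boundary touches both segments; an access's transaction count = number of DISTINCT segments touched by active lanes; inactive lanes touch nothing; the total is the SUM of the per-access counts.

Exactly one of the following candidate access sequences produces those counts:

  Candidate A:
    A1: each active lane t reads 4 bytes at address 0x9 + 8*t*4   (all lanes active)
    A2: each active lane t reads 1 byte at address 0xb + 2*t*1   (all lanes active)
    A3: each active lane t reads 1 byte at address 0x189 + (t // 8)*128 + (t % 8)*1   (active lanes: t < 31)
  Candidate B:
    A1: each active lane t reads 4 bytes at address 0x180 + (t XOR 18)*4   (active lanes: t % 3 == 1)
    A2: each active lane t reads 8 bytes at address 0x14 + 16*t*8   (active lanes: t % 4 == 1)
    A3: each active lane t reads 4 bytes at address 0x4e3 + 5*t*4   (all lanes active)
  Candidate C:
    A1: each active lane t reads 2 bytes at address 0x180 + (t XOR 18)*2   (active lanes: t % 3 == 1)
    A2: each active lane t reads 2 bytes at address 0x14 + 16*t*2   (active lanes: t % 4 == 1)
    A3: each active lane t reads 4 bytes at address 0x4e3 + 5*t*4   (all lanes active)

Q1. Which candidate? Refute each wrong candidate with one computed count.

A: A1 gives 32 transactions, not 4
C: A1 gives 2 transactions, not 4
B: all counts match (4,8,20)

Answer: B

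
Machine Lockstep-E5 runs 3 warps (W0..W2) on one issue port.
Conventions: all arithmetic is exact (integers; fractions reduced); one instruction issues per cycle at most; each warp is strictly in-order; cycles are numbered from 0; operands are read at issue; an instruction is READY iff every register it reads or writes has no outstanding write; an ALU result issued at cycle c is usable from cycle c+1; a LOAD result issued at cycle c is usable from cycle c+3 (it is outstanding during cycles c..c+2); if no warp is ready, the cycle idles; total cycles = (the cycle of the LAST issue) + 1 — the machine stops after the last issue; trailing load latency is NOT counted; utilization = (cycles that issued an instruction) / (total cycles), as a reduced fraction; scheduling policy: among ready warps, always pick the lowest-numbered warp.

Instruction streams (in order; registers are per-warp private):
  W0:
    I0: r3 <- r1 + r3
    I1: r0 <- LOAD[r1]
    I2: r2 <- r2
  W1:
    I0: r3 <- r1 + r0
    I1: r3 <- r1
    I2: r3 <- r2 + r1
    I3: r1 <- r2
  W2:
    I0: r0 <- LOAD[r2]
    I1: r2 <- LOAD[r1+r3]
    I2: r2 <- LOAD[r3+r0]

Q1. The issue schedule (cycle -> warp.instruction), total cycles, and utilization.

cycle 0: W0.I0
cycle 1: W0.I1
cycle 2: W0.I2
cycle 3: W1.I0
cycle 4: W1.I1
cycle 5: W1.I2
cycle 6: W1.I3
cycle 7: W2.I0
cycle 8: W2.I1
cycle 9: idle
cycle 10: idle
cycle 11: W2.I2

Answer: 12 cycles, utilization 5/6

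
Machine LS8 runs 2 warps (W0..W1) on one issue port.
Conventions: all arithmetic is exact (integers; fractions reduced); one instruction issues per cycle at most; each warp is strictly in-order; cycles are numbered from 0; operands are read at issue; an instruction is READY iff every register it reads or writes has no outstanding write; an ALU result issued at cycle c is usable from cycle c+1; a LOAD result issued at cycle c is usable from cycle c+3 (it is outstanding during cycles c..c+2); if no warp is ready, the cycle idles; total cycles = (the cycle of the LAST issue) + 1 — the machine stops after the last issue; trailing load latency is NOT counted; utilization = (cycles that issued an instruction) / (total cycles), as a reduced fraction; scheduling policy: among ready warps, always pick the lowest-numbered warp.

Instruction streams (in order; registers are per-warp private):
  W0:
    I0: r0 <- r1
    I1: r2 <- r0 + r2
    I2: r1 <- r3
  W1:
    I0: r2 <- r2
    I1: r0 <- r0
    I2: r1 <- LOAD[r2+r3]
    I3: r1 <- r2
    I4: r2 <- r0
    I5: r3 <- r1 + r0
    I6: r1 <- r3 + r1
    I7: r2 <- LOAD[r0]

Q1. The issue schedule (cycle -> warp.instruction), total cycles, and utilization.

cycle 0: W0.I0
cycle 1: W0.I1
cycle 2: W0.I2
cycle 3: W1.I0
cycle 4: W1.I1
cycle 5: W1.I2
cycle 6: idle
cycle 7: idle
cycle 8: W1.I3
cycle 9: W1.I4
cycle 10: W1.I5
cycle 11: W1.I6
cycle 12: W1.I7

Answer: 13 cycles, utilization 11/13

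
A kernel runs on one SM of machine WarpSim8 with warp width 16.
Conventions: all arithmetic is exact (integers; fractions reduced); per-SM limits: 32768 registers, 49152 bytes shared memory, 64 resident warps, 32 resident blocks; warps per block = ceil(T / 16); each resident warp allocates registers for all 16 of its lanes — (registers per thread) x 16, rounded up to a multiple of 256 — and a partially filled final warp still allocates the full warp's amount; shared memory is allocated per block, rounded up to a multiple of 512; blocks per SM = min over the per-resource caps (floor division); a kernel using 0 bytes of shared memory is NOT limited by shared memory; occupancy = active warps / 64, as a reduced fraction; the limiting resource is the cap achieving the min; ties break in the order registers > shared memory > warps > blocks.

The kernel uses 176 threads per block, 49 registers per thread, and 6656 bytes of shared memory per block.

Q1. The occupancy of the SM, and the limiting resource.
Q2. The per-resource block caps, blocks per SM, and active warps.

Answer: occupancy 11/32, limited by registers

registers: 2 blocks
shared memory: 7 blocks
warps: 5 blocks
blocks: 32 blocks

Answer: 2 blocks, 22 active warps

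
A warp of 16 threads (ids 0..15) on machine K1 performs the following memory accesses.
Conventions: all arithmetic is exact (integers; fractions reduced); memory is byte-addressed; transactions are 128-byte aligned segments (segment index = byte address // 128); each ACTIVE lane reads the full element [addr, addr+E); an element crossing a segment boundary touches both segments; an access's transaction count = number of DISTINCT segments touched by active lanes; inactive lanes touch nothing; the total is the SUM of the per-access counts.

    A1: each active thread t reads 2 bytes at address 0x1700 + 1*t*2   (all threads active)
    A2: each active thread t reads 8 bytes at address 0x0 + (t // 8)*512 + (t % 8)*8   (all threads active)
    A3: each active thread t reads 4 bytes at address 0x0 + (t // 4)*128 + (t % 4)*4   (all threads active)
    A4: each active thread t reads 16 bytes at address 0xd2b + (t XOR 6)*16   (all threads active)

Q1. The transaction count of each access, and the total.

A1: 1 transaction
A2: 2 transactions
A3: 4 transactions
A4: 3 transactions

Answer: 1,2,4,3; total 10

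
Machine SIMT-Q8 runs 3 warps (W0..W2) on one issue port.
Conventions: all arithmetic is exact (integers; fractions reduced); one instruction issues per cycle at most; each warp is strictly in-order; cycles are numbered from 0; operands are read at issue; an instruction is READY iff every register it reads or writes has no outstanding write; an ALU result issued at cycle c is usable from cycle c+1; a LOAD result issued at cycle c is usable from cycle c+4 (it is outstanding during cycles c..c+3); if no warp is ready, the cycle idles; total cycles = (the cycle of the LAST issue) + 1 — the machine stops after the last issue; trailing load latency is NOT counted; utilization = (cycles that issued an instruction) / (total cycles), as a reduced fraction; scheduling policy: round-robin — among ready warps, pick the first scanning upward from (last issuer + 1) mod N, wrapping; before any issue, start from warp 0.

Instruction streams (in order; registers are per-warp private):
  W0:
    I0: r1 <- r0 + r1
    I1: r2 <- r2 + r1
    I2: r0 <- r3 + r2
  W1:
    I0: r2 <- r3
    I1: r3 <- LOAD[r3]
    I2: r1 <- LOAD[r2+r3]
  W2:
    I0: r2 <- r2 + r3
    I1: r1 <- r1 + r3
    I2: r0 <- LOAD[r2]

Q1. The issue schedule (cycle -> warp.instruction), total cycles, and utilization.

cycle 0: W0.I0
cycle 1: W1.I0
cycle 2: W2.I0
cycle 3: W0.I1
cycle 4: W1.I1
cycle 5: W2.I1
cycle 6: W0.I2
cycle 7: W2.I2
cycle 8: W1.I2

Answer: 9 cycles, utilization 1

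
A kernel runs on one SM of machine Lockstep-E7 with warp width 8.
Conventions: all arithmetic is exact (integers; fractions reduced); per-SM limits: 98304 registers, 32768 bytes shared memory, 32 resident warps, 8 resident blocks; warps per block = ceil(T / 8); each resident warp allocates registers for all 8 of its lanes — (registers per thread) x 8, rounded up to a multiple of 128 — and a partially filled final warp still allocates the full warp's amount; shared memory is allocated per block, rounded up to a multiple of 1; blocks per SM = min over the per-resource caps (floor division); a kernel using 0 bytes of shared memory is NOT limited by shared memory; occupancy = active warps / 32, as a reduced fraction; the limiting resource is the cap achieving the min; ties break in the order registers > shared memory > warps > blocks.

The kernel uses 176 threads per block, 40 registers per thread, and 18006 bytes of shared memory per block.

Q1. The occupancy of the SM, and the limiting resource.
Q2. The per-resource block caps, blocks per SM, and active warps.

Answer: occupancy 11/16, limited by shared memory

registers: 11 blocks
shared memory: 1 block
warps: 1 block
blocks: 8 blocks

Answer: 1 block, 22 active warps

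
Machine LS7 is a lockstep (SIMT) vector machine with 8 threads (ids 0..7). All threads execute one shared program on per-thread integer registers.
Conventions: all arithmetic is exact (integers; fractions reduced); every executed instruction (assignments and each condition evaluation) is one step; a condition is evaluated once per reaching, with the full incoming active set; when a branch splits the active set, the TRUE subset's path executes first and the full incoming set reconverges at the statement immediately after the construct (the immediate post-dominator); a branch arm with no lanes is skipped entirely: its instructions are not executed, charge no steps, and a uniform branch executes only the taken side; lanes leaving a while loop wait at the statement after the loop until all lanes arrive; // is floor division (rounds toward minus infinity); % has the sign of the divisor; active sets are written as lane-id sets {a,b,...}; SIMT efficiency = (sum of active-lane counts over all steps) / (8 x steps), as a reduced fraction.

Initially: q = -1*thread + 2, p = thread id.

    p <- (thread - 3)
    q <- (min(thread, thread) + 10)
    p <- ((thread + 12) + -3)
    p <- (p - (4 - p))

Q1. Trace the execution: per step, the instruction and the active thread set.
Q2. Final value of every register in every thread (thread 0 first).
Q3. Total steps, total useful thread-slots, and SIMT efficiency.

step 0: p <- (thread - 3)            {0,1,2,3,4,5,6,7}
step 1: q <- (min(thread, thread) + 10) {0,1,2,3,4,5,6,7}
step 2: p <- ((thread + 12) + -3)    {0,1,2,3,4,5,6,7}
step 3: p <- (p - (4 - p))           {0,1,2,3,4,5,6,7}

Answer: 4 steps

q: 10,11,12,13,14,15,16,17
p: 14,16,18,20,22,24,26,28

steps = 4; useful = 32; efficiency = 32/32 = 1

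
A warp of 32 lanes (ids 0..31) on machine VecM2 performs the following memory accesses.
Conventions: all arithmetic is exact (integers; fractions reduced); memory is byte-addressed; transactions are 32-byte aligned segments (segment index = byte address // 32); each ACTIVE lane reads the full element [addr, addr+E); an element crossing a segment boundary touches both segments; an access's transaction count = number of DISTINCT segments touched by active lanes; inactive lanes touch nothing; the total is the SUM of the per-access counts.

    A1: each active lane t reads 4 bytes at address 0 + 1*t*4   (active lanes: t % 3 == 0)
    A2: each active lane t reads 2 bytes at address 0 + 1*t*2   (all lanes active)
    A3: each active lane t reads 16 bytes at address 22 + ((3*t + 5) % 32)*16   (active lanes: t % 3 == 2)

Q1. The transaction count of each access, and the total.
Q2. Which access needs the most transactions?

A1: 4 transactions
A2: 2 transactions
A3: 12 transactions

Answer: 4,2,12; total 18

Answer: A3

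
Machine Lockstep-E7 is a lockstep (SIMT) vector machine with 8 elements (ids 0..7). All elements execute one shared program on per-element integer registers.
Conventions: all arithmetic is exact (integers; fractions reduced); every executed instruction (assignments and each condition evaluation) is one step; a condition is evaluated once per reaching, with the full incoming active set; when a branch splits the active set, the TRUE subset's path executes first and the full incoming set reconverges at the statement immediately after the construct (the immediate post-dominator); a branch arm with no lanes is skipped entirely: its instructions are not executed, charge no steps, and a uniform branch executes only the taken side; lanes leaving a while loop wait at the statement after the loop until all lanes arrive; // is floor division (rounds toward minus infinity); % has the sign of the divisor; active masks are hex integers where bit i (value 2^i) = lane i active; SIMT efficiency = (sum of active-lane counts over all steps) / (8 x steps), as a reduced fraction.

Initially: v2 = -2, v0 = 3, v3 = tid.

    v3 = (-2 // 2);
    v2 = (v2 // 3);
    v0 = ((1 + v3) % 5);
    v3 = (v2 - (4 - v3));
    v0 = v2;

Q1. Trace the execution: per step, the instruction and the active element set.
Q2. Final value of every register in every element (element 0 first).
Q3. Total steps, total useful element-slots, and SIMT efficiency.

step 0: v3 <- (-2 // 2)              0xff
step 1: v2 <- (v2 // 3)              0xff
step 2: v0 <- ((1 + v3) % 5)         0xff
step 3: v3 <- (v2 - (4 - v3))        0xff
step 4: v0 <- v2                     0xff

Answer: 5 steps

v2: -1,-1,-1,-1,-1,-1,-1,-1
v0: -1,-1,-1,-1,-1,-1,-1,-1
v3: -6,-6,-6,-6,-6,-6,-6,-6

steps = 5; useful = 40; efficiency = 40/40 = 1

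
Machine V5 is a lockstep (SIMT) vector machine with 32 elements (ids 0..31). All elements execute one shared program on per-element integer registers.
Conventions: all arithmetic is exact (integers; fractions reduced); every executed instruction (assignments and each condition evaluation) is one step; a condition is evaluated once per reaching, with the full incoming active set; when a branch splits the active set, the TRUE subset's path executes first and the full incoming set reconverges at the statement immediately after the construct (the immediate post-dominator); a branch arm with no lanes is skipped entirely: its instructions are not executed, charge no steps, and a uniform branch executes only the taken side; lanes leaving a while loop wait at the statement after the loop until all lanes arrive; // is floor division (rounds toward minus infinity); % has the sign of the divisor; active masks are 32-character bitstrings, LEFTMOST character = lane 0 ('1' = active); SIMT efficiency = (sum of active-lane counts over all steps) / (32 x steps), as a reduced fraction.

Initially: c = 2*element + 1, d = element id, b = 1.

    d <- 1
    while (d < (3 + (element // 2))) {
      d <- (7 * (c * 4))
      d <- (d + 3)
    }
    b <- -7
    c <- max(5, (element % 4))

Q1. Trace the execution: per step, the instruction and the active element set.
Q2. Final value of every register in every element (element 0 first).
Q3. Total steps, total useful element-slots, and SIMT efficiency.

step 0: d <- 1                       11111111111111111111111111111111
step 1: eval (d < (3 + (element // 2))) 11111111111111111111111111111111
step 2: d <- (7 * (c * 4))           11111111111111111111111111111111
step 3: d <- (d + 3)                 11111111111111111111111111111111
step 4: eval (d < (3 + (element // 2))) 11111111111111111111111111111111
step 5: b <- -7                      11111111111111111111111111111111
step 6: c <- max(5, (element % 4))   11111111111111111111111111111111

Answer: 7 steps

c: 5,5,5,5,5,5,5,5,5,5,5,5,5,5,5,5,5,5,5,5,5,5,5,5,5,5,5,5,5,5,5,5
d: 31,87,143,199,255,311,367,423,479,535,591,647,703,759,815,871,927,983,1039,1095,1151,1207,1263,1319,1375,1431,1487,1543,1599,1655,1711,1767
b: -7,-7,-7,-7,-7,-7,-7,-7,-7,-7,-7,-7,-7,-7,-7,-7,-7,-7,-7,-7,-7,-7,-7,-7,-7,-7,-7,-7,-7,-7,-7,-7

steps = 7; useful = 224; efficiency = 224/224 = 1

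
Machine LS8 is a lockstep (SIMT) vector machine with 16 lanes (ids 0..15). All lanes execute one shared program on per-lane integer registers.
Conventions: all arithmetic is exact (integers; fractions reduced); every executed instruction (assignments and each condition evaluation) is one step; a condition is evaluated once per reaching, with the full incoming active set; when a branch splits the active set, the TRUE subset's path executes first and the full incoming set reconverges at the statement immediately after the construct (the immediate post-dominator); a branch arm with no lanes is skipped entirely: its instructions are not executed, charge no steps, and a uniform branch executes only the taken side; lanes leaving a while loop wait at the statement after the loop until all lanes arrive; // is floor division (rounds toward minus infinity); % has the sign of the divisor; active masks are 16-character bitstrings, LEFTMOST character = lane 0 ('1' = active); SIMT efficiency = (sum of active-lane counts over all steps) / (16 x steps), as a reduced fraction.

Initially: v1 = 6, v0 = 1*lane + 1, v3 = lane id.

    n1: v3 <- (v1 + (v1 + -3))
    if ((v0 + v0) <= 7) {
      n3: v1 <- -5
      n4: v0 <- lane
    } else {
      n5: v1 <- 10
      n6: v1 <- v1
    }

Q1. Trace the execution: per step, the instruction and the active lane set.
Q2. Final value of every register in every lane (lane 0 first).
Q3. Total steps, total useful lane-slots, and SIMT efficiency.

step 0: v3 <- (v1 + (v1 + -3))       1111111111111111
step 1: eval ((v0 + v0) <= 7)        1111111111111111
step 2: v1 <- -5                     1110000000000000
step 3: v0 <- lane                   1110000000000000
step 4: v1 <- 10                     0001111111111111
step 5: v1 <- v1                     0001111111111111

Answer: 6 steps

v1: -5,-5,-5,10,10,10,10,10,10,10,10,10,10,10,10,10
v0: 0,1,2,4,5,6,7,8,9,10,11,12,13,14,15,16
v3: 9,9,9,9,9,9,9,9,9,9,9,9,9,9,9,9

steps = 6; useful = 64; efficiency = 64/96 = 2/3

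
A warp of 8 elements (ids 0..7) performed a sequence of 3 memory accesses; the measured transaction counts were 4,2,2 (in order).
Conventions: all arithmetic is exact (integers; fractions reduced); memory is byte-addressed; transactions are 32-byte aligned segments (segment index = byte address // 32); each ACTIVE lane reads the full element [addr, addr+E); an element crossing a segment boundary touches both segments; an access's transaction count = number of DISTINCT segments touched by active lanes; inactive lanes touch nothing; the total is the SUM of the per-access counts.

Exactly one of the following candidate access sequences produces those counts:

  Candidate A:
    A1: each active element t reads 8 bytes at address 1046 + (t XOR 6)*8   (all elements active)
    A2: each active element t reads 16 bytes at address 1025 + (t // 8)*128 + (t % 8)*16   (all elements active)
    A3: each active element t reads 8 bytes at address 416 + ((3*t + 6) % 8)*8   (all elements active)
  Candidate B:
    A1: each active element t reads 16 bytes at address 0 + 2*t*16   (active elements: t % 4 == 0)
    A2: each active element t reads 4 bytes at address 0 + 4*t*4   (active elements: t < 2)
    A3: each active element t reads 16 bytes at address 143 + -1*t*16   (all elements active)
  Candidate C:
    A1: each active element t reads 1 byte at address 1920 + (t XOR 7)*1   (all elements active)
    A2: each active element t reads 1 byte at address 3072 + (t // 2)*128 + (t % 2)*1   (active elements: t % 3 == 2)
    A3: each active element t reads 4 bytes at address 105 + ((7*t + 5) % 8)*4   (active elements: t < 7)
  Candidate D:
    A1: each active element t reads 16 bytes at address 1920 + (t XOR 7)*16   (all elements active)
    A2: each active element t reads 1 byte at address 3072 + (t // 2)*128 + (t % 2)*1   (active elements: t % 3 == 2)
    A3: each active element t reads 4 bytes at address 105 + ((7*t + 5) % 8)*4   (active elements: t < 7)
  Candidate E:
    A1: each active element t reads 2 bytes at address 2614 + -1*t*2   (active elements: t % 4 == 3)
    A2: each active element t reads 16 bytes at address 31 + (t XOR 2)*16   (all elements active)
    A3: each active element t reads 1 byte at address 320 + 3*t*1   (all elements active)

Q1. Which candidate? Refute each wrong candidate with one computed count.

A: A1 gives 3 transactions, not 4
B: A1 gives 2 transactions, not 4
C: A1 gives 1 transaction, not 4
E: A1 gives 1 transaction, not 4
D: all counts match (4,2,2)

Answer: D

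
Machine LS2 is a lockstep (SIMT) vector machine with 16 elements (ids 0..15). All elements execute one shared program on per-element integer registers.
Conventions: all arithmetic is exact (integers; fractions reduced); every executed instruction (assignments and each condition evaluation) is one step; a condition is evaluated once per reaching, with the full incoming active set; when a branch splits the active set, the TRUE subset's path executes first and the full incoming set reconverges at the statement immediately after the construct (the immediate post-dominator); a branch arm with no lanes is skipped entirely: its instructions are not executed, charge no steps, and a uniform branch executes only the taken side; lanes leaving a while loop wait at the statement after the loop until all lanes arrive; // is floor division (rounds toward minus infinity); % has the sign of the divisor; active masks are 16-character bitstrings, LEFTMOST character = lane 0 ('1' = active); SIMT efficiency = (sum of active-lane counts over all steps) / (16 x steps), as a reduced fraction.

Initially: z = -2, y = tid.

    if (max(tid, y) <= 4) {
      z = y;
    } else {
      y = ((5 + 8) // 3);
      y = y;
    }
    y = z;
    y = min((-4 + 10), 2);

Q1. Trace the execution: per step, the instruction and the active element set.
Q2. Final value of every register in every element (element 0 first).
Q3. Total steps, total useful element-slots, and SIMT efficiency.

step 0: eval (max(tid, y) <= 4)      1111111111111111
step 1: z <- y                       1111100000000000
step 2: y <- ((5 + 8) // 3)          0000011111111111
step 3: y <- y                       0000011111111111
step 4: y <- z                       1111111111111111
step 5: y <- min((-4 + 10), 2)       1111111111111111

Answer: 6 steps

z: 0,1,2,3,4,-2,-2,-2,-2,-2,-2,-2,-2,-2,-2,-2
y: 2,2,2,2,2,2,2,2,2,2,2,2,2,2,2,2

steps = 6; useful = 75; efficiency = 75/96 = 25/32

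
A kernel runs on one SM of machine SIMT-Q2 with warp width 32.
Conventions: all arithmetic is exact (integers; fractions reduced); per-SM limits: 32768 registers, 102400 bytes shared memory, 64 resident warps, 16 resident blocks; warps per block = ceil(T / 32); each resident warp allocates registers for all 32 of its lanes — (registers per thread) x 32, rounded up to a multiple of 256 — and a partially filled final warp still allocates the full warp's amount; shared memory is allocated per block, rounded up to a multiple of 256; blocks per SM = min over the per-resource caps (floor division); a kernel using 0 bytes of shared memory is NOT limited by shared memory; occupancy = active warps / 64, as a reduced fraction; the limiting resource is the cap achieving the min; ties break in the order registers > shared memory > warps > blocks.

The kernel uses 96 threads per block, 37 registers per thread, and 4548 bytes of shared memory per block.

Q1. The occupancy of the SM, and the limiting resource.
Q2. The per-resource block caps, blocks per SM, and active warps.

Answer: occupancy 3/8, limited by registers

registers: 8 blocks
shared memory: 22 blocks
warps: 21 blocks
blocks: 16 blocks

Answer: 8 blocks, 24 active warps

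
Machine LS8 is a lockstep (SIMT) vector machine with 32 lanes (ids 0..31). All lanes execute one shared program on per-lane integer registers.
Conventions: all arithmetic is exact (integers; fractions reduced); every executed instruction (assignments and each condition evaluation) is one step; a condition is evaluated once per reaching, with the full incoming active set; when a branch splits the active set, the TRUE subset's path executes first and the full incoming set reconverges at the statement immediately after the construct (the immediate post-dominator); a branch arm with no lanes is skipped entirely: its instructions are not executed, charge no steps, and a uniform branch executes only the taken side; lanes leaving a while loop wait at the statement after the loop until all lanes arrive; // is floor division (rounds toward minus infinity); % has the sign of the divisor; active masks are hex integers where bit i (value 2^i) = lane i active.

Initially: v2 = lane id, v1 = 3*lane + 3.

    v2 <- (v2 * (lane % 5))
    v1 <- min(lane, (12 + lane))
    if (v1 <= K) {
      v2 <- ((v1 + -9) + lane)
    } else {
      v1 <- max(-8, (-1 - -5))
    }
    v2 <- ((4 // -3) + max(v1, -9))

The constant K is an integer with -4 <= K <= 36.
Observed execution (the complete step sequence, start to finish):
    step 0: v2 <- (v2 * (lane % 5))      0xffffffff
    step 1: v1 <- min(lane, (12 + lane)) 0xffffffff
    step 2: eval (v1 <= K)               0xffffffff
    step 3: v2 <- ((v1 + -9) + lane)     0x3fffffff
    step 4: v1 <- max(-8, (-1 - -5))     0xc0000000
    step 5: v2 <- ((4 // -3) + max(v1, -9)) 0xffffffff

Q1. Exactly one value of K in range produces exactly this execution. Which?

Answer: K = 29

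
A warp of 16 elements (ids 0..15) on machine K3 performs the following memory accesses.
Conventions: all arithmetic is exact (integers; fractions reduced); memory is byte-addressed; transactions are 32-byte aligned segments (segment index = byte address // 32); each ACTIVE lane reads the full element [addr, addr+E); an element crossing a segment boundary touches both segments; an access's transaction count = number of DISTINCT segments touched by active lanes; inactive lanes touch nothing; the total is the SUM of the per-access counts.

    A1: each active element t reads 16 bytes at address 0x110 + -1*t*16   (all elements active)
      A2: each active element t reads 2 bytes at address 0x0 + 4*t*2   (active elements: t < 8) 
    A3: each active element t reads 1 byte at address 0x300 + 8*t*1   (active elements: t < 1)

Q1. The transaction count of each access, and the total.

A1: 8 transactions
A2: 2 transactions
A3: 1 transaction

Answer: 8,2,1; total 11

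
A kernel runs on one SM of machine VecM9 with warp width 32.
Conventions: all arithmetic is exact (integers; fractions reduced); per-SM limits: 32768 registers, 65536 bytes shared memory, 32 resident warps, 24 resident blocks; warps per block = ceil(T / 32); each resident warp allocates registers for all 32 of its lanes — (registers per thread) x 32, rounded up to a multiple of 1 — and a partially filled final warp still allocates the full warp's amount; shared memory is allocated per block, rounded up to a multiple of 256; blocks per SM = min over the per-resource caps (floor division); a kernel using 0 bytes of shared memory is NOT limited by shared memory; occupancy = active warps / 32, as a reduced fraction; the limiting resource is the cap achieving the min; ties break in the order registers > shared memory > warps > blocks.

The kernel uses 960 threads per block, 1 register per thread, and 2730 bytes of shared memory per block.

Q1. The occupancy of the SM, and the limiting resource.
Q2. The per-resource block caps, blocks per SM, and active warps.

Answer: occupancy 15/16, limited by warps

registers: 34 blocks
shared memory: 23 blocks
warps: 1 block
blocks: 24 blocks

Answer: 1 block, 30 active warps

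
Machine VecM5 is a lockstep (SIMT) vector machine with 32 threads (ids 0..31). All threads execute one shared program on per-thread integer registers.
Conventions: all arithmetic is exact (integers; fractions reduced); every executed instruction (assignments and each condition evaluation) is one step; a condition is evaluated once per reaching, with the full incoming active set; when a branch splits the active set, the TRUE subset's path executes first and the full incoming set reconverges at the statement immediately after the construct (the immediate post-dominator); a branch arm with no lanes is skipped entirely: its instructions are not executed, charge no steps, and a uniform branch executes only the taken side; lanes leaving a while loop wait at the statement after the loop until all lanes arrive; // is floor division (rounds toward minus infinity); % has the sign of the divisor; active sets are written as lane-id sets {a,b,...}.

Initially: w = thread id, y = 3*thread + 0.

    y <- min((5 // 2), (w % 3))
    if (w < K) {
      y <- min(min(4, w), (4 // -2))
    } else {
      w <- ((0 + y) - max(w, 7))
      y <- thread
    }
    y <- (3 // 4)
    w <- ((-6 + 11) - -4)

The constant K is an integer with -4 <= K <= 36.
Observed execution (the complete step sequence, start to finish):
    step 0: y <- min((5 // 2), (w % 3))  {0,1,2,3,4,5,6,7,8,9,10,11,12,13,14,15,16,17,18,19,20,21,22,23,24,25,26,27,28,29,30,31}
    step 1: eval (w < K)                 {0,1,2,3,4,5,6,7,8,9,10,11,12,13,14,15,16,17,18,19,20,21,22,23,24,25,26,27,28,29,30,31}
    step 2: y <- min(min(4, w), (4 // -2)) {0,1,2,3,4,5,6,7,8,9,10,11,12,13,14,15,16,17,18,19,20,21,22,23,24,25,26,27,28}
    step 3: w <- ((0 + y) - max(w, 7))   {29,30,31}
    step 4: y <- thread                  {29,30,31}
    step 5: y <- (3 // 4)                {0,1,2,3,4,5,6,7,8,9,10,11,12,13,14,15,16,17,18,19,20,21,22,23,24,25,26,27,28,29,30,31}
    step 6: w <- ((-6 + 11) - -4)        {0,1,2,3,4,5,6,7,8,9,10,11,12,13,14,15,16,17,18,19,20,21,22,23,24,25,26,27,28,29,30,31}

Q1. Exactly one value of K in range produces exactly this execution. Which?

Answer: K = 29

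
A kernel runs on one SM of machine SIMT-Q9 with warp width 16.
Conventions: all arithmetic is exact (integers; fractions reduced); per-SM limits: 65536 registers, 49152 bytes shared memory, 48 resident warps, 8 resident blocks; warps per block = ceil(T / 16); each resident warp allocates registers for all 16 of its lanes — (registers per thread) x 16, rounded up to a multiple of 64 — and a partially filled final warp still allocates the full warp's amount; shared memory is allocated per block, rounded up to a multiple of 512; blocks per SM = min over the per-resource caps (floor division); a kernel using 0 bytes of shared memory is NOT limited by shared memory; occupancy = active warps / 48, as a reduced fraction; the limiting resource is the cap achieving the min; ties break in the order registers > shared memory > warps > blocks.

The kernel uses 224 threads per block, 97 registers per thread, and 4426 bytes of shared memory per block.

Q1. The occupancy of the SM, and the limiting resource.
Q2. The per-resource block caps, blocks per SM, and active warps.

Answer: occupancy 7/12, limited by registers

registers: 2 blocks
shared memory: 10 blocks
warps: 3 blocks
blocks: 8 blocks

Answer: 2 blocks, 28 active warps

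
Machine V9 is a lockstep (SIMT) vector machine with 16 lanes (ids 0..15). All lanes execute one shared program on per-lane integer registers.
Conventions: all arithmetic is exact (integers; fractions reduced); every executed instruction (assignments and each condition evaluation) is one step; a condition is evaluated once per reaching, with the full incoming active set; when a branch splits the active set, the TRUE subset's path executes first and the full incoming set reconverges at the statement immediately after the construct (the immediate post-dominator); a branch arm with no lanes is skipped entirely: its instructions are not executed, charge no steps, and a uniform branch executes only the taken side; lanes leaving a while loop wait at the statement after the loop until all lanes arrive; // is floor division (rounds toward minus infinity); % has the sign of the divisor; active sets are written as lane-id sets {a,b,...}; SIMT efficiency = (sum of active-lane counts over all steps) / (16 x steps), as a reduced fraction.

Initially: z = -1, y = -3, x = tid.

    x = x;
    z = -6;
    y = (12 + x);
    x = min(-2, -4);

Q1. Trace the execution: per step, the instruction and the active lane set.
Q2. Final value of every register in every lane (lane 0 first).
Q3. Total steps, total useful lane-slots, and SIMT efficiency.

step 0: x <- x                       {0,1,2,3,4,5,6,7,8,9,10,11,12,13,14,15}
step 1: z <- -6                      {0,1,2,3,4,5,6,7,8,9,10,11,12,13,14,15}
step 2: y <- (12 + x)                {0,1,2,3,4,5,6,7,8,9,10,11,12,13,14,15}
step 3: x <- min(-2, -4)             {0,1,2,3,4,5,6,7,8,9,10,11,12,13,14,15}

Answer: 4 steps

z: -6,-6,-6,-6,-6,-6,-6,-6,-6,-6,-6,-6,-6,-6,-6,-6
y: 12,13,14,15,16,17,18,19,20,21,22,23,24,25,26,27
x: -4,-4,-4,-4,-4,-4,-4,-4,-4,-4,-4,-4,-4,-4,-4,-4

steps = 4; useful = 64; efficiency = 64/64 = 1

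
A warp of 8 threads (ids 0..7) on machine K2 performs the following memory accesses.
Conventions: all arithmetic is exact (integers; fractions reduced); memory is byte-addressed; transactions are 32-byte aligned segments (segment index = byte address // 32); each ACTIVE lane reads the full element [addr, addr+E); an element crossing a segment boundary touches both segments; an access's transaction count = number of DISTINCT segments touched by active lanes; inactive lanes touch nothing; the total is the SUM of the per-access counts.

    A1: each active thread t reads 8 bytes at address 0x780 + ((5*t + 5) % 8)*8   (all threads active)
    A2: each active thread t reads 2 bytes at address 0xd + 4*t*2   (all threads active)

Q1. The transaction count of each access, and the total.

A1: 2 transactions
A2: 3 transactions

Answer: 2,3; total 5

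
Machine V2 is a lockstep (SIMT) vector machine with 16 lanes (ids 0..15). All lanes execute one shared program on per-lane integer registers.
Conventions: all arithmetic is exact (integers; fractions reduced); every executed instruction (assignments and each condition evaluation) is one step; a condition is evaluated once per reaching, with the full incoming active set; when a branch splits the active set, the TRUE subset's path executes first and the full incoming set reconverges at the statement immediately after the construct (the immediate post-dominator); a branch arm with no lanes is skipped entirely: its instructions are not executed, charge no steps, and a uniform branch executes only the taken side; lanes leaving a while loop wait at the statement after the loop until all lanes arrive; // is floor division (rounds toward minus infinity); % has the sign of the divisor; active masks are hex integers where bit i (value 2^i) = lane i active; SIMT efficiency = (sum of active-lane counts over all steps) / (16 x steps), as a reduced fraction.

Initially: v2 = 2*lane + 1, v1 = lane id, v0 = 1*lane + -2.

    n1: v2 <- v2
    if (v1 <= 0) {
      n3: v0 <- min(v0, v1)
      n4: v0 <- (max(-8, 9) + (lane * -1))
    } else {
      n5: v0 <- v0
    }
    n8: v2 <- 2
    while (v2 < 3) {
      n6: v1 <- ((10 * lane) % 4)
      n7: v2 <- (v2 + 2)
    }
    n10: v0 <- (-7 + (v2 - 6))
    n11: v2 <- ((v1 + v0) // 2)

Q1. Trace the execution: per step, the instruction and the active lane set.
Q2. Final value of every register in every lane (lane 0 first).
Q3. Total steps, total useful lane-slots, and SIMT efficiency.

step 0: v2 <- v2                     0xffff
step 1: eval (v1 <= 0)               0xffff
step 2: v0 <- min(v0, v1)            0x0001
step 3: v0 <- (max(-8, 9) + (lane * -1)) 0x0001
step 4: v0 <- v0                     0xfffe
step 5: v2 <- 2                      0xffff
step 6: eval (v2 < 3)                0xffff
step 7: v1 <- ((10 * lane) % 4)      0xffff
step 8: v2 <- (v2 + 2)               0xffff
step 9: eval (v2 < 3)                0xffff
step 10: v0 <- (-7 + (v2 - 6))        0xffff
step 11: v2 <- ((v1 + v0) // 2)       0xffff

Answer: 12 steps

v2: -5,-4,-5,-4,-5,-4,-5,-4,-5,-4,-5,-4,-5,-4,-5,-4
v1: 0,2,0,2,0,2,0,2,0,2,0,2,0,2,0,2
v0: -9,-9,-9,-9,-9,-9,-9,-9,-9,-9,-9,-9,-9,-9,-9,-9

steps = 12; useful = 161; efficiency = 161/192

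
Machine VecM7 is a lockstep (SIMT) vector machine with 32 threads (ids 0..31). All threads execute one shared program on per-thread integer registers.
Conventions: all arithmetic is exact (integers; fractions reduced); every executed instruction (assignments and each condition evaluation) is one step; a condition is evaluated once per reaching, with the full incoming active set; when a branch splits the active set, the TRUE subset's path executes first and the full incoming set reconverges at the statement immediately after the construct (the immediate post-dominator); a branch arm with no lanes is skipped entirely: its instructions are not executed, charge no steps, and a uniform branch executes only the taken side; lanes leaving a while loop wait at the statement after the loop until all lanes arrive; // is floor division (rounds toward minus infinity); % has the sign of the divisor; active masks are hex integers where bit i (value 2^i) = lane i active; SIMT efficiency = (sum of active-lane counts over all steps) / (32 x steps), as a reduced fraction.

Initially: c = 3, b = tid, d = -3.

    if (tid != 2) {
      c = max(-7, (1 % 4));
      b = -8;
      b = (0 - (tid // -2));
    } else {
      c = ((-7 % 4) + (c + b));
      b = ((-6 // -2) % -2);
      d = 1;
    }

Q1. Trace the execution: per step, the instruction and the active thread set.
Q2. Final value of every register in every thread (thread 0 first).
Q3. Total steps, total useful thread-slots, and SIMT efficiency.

step 0: eval (tid != 2)              0xffffffff
step 1: c <- max(-7, (1 % 4))        0xfffffffb
step 2: b <- -8                      0xfffffffb
step 3: b <- (0 - (tid // -2))       0xfffffffb
step 4: c <- ((-7 % 4) + (c + b))    0x00000004
step 5: b <- ((-6 // -2) % -2)       0x00000004
step 6: d <- 1                       0x00000004

Answer: 7 steps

c: 1,1,6,1,1,1,1,1,1,1,1,1,1,1,1,1,1,1,1,1,1,1,1,1,1,1,1,1,1,1,1,1
b: 0,1,-1,2,2,3,3,4,4,5,5,6,6,7,7,8,8,9,9,10,10,11,11,12,12,13,13,14,14,15,15,16
d: -3,-3,1,-3,-3,-3,-3,-3,-3,-3,-3,-3,-3,-3,-3,-3,-3,-3,-3,-3,-3,-3,-3,-3,-3,-3,-3,-3,-3,-3,-3,-3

steps = 7; useful = 128; efficiency = 128/224 = 4/7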